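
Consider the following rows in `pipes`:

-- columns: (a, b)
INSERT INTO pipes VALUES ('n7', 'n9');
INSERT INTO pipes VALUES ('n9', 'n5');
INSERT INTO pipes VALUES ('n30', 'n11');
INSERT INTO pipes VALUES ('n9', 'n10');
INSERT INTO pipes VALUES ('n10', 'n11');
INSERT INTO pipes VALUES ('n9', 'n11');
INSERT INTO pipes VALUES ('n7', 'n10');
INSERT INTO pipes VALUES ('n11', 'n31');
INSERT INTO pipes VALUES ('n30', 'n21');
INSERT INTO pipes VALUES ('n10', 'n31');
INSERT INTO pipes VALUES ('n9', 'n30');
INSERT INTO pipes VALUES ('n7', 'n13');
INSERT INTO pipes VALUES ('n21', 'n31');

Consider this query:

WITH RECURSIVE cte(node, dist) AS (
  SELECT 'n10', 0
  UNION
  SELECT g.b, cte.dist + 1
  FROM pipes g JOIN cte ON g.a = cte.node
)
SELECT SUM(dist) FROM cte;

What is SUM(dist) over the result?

4

Base: (n10, dist=0).
Iteration 1: edges from {n10} -> (n11, dist=1), (n31, dist=1).
Iteration 2: edges from {n11,n31} -> (n31, dist=2).
Iteration 3: no outgoing edges from {n31}; recursion stops.
SUM(dist) = 0 + 1 + 1 + 2 = 4.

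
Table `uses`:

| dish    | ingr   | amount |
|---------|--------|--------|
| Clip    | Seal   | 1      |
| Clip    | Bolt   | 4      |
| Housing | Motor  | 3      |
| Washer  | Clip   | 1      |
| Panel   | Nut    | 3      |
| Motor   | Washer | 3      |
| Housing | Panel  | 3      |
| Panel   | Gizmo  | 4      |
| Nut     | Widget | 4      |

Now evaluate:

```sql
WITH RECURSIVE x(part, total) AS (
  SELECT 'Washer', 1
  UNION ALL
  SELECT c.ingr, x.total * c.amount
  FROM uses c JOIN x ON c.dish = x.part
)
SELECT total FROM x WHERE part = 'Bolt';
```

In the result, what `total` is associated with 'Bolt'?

4

Base: (Washer, total=1).
Iteration 1: components of {Washer} -> Clip = 1*1 = 1.
Iteration 2: components of {Clip} -> Bolt = 1*4 = 4, Seal = 1*1 = 1.
Iteration 3: no further components; recursion stops.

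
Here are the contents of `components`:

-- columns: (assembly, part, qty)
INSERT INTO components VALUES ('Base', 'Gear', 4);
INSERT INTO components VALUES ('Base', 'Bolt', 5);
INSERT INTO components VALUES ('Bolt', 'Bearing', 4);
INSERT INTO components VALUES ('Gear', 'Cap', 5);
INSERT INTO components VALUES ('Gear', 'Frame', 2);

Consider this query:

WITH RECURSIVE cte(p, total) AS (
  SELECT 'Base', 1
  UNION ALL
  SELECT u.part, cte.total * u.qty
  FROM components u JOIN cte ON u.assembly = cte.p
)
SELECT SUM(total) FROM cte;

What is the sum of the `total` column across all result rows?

58

Base: (Base, total=1).
Iteration 1: components of {Base} -> Bolt = 1*5 = 5, Gear = 1*4 = 4.
Iteration 2: components of {Bolt,Gear} -> Bearing = 5*4 = 20, Cap = 4*5 = 20, Frame = 4*2 = 8.
Iteration 3: no further components; recursion stops.
SUM(total) = 1 + 4 + 5 + 20 + 8 + 20 = 58.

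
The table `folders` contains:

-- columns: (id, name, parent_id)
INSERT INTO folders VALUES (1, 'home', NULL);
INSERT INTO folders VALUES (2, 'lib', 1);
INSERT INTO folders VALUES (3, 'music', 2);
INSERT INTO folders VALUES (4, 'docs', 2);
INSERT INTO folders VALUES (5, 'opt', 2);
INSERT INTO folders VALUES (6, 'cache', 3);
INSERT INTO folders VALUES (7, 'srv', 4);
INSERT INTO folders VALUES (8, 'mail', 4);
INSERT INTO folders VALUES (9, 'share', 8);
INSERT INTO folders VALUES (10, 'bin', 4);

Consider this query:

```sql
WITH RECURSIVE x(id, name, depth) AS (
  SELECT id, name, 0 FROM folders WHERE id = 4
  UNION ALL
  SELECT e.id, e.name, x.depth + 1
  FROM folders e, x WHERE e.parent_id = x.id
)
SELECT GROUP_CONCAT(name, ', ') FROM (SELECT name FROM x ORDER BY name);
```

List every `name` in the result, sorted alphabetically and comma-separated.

Base: id=4 (docs) at depth 0.
Iteration 1: rows with parent_id in {4} -> srv (id 7, depth 1), mail (id 8, depth 1), bin (id 10, depth 1).
Iteration 2: rows with parent_id in {7,8,10} -> share (id 9, depth 2).
Iteration 3: no rows with parent_id in {9}; recursion stops.

bin, docs, mail, share, srv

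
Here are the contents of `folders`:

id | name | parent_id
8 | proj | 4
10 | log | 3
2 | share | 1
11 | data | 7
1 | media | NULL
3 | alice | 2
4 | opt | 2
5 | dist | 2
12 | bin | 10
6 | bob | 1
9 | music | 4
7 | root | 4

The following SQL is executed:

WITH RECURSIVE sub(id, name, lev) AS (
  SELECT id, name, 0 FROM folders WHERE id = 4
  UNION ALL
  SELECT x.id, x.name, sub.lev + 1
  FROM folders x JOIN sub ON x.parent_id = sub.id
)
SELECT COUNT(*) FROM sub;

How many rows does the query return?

5

Base: id=4 (opt) at lev 0.
Iteration 1: rows with parent_id in {4} -> root (id 7, lev 1), proj (id 8, lev 1), music (id 9, lev 1).
Iteration 2: rows with parent_id in {7,8,9} -> data (id 11, lev 2).
Iteration 3: no rows with parent_id in {11}; recursion stops.
Total rows emitted: 5.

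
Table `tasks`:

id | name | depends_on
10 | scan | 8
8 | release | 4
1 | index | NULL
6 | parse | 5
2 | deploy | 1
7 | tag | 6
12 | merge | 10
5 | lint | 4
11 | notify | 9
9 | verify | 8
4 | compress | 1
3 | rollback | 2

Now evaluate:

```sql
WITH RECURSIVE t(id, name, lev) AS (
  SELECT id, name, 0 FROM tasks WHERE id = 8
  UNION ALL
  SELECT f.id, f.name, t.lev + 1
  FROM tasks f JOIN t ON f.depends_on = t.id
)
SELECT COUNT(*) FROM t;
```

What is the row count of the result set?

Base: id=8 (release) at lev 0.
Iteration 1: rows with depends_on in {8} -> verify (id 9, lev 1), scan (id 10, lev 1).
Iteration 2: rows with depends_on in {9,10} -> notify (id 11, lev 2), merge (id 12, lev 2).
Iteration 3: no rows with depends_on in {11,12}; recursion stops.
Total rows emitted: 5.

5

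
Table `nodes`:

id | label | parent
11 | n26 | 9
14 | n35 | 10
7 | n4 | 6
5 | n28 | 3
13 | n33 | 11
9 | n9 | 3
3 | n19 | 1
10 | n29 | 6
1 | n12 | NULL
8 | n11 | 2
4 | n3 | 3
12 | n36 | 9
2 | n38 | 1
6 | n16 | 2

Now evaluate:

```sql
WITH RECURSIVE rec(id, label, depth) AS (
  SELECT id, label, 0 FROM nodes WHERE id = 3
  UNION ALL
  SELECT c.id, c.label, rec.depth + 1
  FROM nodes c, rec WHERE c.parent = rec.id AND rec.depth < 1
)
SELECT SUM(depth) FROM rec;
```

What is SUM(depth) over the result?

Base: id=3 (n19) at depth 0.
Iteration 1: rows with parent in {3} -> n3 (id 4, depth 1), n28 (id 5, depth 1), n9 (id 9, depth 1).
Iteration 2: depth < 1 fails for all current rows; recursion stops.
SUM(depth) = 0 + 1 + 1 + 1 = 3.

3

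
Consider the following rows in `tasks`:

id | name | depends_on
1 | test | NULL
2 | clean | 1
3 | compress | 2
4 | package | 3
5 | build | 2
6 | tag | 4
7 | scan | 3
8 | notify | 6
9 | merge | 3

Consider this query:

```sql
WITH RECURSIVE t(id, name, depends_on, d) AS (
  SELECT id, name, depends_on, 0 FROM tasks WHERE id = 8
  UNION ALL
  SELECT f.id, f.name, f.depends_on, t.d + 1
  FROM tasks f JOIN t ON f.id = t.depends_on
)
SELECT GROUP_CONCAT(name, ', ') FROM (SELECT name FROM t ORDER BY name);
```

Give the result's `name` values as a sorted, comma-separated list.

Base: id=8 (notify), depends_on=6, d 0.
Iteration 1: join on id=6 -> tag (id 6, depends_on=4, d 1).
Iteration 2: join on id=4 -> package (id 4, depends_on=3, d 2).
Iteration 3: join on id=3 -> compress (id 3, depends_on=2, d 3).
Iteration 4: join on id=2 -> clean (id 2, depends_on=1, d 4).
Iteration 5: join on id=1 -> test (id 1, depends_on=NULL, d 5).
Iteration 6: depends_on is NULL; no match; recursion stops.

clean, compress, notify, package, tag, test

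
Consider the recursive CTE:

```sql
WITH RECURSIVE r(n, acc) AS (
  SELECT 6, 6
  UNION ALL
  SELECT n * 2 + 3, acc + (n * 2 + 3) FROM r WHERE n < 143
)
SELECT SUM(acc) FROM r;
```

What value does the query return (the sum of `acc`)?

1017

Base: n=6, acc=6.
Iteration 1: 6 < 143 holds -> n = 6 * 2 + 3 = 15, acc = 6 + 15 = 21.
Iteration 2: 15 < 143 holds -> n = 15 * 2 + 3 = 33, acc = 21 + 33 = 54.
Iteration 3: 33 < 143 holds -> n = 33 * 2 + 3 = 69, acc = 54 + 69 = 123.
Iteration 4: 69 < 143 holds -> n = 69 * 2 + 3 = 141, acc = 123 + 141 = 264.
Iteration 5: 141 < 143 holds -> n = 141 * 2 + 3 = 285, acc = 264 + 285 = 549.
Iteration 6: 285 < 143 fails; recursion stops.
SUM(acc) = 6 + 21 + 54 + 123 + 264 + 549 = 1017.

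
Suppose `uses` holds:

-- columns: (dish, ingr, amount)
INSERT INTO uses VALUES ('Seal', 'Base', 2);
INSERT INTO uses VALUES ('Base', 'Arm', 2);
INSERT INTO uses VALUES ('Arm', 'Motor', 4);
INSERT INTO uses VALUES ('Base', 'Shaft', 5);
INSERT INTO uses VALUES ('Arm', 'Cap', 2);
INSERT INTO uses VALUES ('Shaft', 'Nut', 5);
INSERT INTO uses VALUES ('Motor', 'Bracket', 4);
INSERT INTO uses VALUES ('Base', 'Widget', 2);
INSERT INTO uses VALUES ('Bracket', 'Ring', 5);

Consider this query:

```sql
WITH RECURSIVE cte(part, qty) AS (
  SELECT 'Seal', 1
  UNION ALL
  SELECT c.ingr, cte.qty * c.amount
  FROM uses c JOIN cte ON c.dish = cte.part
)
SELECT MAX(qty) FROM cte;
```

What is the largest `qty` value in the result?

320

Base: (Seal, qty=1).
Iteration 1: components of {Seal} -> Base = 1*2 = 2.
Iteration 2: components of {Base} -> Arm = 2*2 = 4, Shaft = 2*5 = 10, Widget = 2*2 = 4.
Iteration 3: components of {Arm,Shaft,Widget} -> Cap = 4*2 = 8, Motor = 4*4 = 16, Nut = 10*5 = 50.
Iteration 4: components of {Cap,Motor,Nut} -> Bracket = 16*4 = 64.
Iteration 5: components of {Bracket} -> Ring = 64*5 = 320.
Iteration 6: no further components; recursion stops.
qty values: 1, 2, 4, 10, 4, 16, 8, 50, 64, 320; the maximum is 320.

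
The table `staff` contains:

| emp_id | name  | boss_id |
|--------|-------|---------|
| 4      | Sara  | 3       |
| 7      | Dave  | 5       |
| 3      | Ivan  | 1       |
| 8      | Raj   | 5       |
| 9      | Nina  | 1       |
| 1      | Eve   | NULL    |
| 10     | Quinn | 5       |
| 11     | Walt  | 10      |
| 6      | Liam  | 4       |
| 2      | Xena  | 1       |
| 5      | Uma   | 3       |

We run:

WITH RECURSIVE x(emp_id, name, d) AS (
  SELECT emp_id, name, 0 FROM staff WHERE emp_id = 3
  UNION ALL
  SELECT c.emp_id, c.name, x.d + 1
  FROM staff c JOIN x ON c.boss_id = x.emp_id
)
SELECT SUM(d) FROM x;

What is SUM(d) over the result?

Base: emp_id=3 (Ivan) at d 0.
Iteration 1: rows with boss_id in {3} -> Sara (id 4, d 1), Uma (id 5, d 1).
Iteration 2: rows with boss_id in {4,5} -> Liam (id 6, d 2), Dave (id 7, d 2), Raj (id 8, d 2), Quinn (id 10, d 2).
Iteration 3: rows with boss_id in {6,7,8,10} -> Walt (id 11, d 3).
Iteration 4: no rows with boss_id in {11}; recursion stops.
SUM(d) = 0 + 1 + 1 + 2 + 2 + 2 + 2 + 3 = 13.

13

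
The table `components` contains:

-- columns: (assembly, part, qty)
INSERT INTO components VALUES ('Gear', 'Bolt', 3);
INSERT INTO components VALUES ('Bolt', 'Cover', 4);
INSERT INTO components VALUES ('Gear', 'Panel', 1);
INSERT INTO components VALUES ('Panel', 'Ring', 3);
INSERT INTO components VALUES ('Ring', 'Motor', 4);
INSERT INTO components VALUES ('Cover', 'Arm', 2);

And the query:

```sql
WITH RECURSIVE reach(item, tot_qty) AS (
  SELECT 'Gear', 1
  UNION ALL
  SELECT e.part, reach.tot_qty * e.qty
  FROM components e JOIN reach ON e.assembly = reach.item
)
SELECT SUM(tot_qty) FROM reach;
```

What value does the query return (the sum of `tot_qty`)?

Base: (Gear, tot_qty=1).
Iteration 1: components of {Gear} -> Bolt = 1*3 = 3, Panel = 1*1 = 1.
Iteration 2: components of {Bolt,Panel} -> Cover = 3*4 = 12, Ring = 1*3 = 3.
Iteration 3: components of {Cover,Ring} -> Arm = 12*2 = 24, Motor = 3*4 = 12.
Iteration 4: no further components; recursion stops.
SUM(tot_qty) = 1 + 3 + 1 + 12 + 3 + 24 + 12 = 56.

56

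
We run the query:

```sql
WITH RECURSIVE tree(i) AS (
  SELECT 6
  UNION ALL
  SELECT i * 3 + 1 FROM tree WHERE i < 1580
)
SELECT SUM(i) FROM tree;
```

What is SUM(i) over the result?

Base: i=6.
Iteration 1: 6 < 1580 holds -> i = 6 * 3 + 1 = 19.
Iteration 2: 19 < 1580 holds -> i = 19 * 3 + 1 = 58.
Iteration 3: 58 < 1580 holds -> i = 58 * 3 + 1 = 175.
Iteration 4: 175 < 1580 holds -> i = 175 * 3 + 1 = 526.
Iteration 5: 526 < 1580 holds -> i = 526 * 3 + 1 = 1579.
Iteration 6: 1579 < 1580 holds -> i = 1579 * 3 + 1 = 4738.
Iteration 7: 4738 < 1580 fails; recursion stops.
SUM(i) = 6 + 19 + 58 + 175 + 526 + 1579 + 4738 = 7101.

7101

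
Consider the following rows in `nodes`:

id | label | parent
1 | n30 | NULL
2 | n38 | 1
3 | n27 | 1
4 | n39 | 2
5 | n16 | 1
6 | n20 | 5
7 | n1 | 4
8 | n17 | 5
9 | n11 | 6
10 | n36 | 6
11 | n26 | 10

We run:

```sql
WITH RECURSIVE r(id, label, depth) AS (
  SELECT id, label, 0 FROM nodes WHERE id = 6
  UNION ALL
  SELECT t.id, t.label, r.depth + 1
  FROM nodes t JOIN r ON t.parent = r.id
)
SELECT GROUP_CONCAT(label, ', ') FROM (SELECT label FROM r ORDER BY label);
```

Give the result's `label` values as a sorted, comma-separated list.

n11, n20, n26, n36

Base: id=6 (n20) at depth 0.
Iteration 1: rows with parent in {6} -> n11 (id 9, depth 1), n36 (id 10, depth 1).
Iteration 2: rows with parent in {9,10} -> n26 (id 11, depth 2).
Iteration 3: no rows with parent in {11}; recursion stops.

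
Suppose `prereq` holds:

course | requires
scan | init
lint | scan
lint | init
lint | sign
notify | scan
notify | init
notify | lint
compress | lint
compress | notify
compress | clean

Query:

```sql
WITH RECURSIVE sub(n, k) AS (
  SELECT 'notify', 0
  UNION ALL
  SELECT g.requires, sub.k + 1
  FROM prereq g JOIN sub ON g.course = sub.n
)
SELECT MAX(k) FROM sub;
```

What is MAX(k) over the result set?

Base: (notify, k=0).
Iteration 1: edges from {notify} -> (init, k=1), (lint, k=1), (scan, k=1).
Iteration 2: edges from {init,lint,scan} -> (init, k=2) x2, (scan, k=2), (sign, k=2). [UNION ALL keeps all 4 new rows, including repeats]
Iteration 3: edges from {init,scan,sign} -> (init, k=3).
Iteration 4: no outgoing edges from {init}; recursion stops.
k values: 0, 1, 1, 1, 2, 2, 2, 2, 3; the maximum is 3.

3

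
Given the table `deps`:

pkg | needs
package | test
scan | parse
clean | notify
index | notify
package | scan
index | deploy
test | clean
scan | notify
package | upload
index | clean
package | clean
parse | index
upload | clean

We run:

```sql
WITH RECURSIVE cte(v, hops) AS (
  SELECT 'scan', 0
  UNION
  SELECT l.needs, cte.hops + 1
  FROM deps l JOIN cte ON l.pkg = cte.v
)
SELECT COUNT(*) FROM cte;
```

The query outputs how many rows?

Base: (scan, hops=0).
Iteration 1: edges from {scan} -> (notify, hops=1), (parse, hops=1).
Iteration 2: edges from {notify,parse} -> (index, hops=2).
Iteration 3: edges from {index} -> (clean, hops=3), (deploy, hops=3), (notify, hops=3).
Iteration 4: edges from {clean,deploy,notify} -> (notify, hops=4).
Iteration 5: no outgoing edges from {notify}; recursion stops.
Total rows emitted: 8.

8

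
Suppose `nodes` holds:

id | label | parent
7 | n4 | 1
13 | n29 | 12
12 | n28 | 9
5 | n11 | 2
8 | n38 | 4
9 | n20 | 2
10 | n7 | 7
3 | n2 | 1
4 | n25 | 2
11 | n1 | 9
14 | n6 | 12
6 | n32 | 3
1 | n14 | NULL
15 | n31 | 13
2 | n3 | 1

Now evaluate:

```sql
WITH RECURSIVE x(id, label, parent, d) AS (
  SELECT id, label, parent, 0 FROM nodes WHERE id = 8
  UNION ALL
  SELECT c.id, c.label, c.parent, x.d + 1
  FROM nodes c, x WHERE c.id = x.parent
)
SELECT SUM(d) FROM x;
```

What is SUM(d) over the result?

6

Base: id=8 (n38), parent=4, d 0.
Iteration 1: join on id=4 -> n25 (id 4, parent=2, d 1).
Iteration 2: join on id=2 -> n3 (id 2, parent=1, d 2).
Iteration 3: join on id=1 -> n14 (id 1, parent=NULL, d 3).
Iteration 4: parent is NULL; no match; recursion stops.
SUM(d) = 0 + 1 + 2 + 3 = 6.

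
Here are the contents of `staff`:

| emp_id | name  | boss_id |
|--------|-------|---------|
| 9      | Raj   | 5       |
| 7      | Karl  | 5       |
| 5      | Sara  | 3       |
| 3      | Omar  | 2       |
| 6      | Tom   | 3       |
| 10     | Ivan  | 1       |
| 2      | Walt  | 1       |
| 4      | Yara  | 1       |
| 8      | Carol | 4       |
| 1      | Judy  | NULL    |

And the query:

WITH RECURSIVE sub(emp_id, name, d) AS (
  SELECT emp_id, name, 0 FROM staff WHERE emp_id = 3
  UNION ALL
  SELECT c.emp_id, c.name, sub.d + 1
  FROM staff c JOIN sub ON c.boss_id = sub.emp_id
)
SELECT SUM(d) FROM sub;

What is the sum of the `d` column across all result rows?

6

Base: emp_id=3 (Omar) at d 0.
Iteration 1: rows with boss_id in {3} -> Sara (id 5, d 1), Tom (id 6, d 1).
Iteration 2: rows with boss_id in {5,6} -> Karl (id 7, d 2), Raj (id 9, d 2).
Iteration 3: no rows with boss_id in {7,9}; recursion stops.
SUM(d) = 0 + 1 + 1 + 2 + 2 = 6.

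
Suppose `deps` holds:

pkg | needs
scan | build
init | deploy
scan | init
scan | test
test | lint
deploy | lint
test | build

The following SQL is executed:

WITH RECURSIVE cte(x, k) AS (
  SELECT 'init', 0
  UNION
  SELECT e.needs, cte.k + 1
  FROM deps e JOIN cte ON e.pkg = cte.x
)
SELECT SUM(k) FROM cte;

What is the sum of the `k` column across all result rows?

Base: (init, k=0).
Iteration 1: edges from {init} -> (deploy, k=1).
Iteration 2: edges from {deploy} -> (lint, k=2).
Iteration 3: no outgoing edges from {lint}; recursion stops.
SUM(k) = 0 + 1 + 2 = 3.

3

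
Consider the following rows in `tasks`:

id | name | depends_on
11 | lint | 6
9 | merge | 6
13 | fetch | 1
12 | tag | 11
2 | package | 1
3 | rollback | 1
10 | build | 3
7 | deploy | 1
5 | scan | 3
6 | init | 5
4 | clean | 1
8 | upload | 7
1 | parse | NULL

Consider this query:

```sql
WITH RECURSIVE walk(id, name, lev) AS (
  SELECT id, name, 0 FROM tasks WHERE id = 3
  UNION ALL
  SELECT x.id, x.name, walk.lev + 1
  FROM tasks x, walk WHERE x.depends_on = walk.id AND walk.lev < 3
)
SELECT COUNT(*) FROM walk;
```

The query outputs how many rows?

6

Base: id=3 (rollback) at lev 0.
Iteration 1: rows with depends_on in {3} -> scan (id 5, lev 1), build (id 10, lev 1).
Iteration 2: rows with depends_on in {5,10} -> init (id 6, lev 2).
Iteration 3: rows with depends_on in {6} -> merge (id 9, lev 3), lint (id 11, lev 3).
Iteration 4: lev < 3 fails for all current rows; recursion stops.
Total rows emitted: 6.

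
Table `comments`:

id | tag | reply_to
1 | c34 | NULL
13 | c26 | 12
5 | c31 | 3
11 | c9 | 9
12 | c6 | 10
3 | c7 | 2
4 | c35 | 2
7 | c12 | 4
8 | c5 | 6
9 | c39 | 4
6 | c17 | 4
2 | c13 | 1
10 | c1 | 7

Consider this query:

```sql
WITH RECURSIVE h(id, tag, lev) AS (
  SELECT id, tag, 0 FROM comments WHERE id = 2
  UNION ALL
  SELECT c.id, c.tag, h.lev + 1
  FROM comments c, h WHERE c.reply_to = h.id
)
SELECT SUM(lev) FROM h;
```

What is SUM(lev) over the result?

Base: id=2 (c13) at lev 0.
Iteration 1: rows with reply_to in {2} -> c7 (id 3, lev 1), c35 (id 4, lev 1).
Iteration 2: rows with reply_to in {3,4} -> c31 (id 5, lev 2), c17 (id 6, lev 2), c12 (id 7, lev 2), c39 (id 9, lev 2).
Iteration 3: rows with reply_to in {5,6,7,9} -> c5 (id 8, lev 3), c1 (id 10, lev 3), c9 (id 11, lev 3).
Iteration 4: rows with reply_to in {8,10,11} -> c6 (id 12, lev 4).
Iteration 5: rows with reply_to in {12} -> c26 (id 13, lev 5).
Iteration 6: no rows with reply_to in {13}; recursion stops.
SUM(lev) = 0 + 1 + 1 + 2 + 2 + 2 + 2 + 3 + 3 + 3 + 4 + 5 = 28.

28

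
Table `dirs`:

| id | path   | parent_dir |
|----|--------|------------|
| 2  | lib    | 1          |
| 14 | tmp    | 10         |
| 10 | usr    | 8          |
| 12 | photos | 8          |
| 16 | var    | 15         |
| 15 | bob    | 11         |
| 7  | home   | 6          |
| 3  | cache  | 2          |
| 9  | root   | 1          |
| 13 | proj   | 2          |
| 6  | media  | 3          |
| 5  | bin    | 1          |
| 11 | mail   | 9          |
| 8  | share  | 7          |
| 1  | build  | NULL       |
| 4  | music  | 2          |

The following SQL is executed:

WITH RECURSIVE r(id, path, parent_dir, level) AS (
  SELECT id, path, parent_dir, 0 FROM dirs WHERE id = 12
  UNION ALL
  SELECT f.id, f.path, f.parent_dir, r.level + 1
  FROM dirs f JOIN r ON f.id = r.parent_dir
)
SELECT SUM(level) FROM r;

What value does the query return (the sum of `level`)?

21

Base: id=12 (photos), parent_dir=8, level 0.
Iteration 1: join on id=8 -> share (id 8, parent_dir=7, level 1).
Iteration 2: join on id=7 -> home (id 7, parent_dir=6, level 2).
Iteration 3: join on id=6 -> media (id 6, parent_dir=3, level 3).
Iteration 4: join on id=3 -> cache (id 3, parent_dir=2, level 4).
Iteration 5: join on id=2 -> lib (id 2, parent_dir=1, level 5).
Iteration 6: join on id=1 -> build (id 1, parent_dir=NULL, level 6).
Iteration 7: parent_dir is NULL; no match; recursion stops.
SUM(level) = 0 + 1 + 2 + 3 + 4 + 5 + 6 = 21.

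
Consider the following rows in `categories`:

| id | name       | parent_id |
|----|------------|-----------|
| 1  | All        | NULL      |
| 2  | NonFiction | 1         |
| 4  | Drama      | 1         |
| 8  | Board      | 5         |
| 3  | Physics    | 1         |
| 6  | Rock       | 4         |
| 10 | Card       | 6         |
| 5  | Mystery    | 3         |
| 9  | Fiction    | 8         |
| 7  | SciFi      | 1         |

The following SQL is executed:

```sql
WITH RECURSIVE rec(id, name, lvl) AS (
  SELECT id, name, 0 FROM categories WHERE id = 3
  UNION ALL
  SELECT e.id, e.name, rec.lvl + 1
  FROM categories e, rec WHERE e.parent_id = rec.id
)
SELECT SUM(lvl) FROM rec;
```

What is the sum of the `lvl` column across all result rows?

6

Base: id=3 (Physics) at lvl 0.
Iteration 1: rows with parent_id in {3} -> Mystery (id 5, lvl 1).
Iteration 2: rows with parent_id in {5} -> Board (id 8, lvl 2).
Iteration 3: rows with parent_id in {8} -> Fiction (id 9, lvl 3).
Iteration 4: no rows with parent_id in {9}; recursion stops.
SUM(lvl) = 0 + 1 + 2 + 3 = 6.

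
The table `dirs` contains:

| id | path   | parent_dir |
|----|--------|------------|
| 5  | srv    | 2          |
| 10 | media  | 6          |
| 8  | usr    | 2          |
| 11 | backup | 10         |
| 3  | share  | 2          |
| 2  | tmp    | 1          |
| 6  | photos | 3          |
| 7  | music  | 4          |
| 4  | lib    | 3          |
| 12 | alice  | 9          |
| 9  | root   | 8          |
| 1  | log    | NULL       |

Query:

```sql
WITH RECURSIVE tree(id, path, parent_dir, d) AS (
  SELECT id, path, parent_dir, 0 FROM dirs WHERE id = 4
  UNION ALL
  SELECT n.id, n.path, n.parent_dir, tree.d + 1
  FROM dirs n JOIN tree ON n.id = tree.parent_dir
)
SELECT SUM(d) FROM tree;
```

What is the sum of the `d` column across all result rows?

6

Base: id=4 (lib), parent_dir=3, d 0.
Iteration 1: join on id=3 -> share (id 3, parent_dir=2, d 1).
Iteration 2: join on id=2 -> tmp (id 2, parent_dir=1, d 2).
Iteration 3: join on id=1 -> log (id 1, parent_dir=NULL, d 3).
Iteration 4: parent_dir is NULL; no match; recursion stops.
SUM(d) = 0 + 1 + 2 + 3 = 6.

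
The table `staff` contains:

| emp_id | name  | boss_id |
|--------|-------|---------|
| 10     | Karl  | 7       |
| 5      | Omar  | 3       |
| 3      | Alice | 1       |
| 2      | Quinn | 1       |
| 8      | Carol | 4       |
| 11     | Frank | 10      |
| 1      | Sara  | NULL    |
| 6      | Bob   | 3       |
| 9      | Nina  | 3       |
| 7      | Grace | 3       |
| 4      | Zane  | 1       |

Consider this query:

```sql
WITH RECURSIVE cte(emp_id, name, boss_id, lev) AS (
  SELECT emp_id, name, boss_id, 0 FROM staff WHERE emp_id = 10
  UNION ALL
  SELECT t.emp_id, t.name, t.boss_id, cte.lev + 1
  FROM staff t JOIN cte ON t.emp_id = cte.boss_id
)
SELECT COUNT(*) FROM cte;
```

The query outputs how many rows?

4

Base: emp_id=10 (Karl), boss_id=7, lev 0.
Iteration 1: join on emp_id=7 -> Grace (id 7, boss_id=3, lev 1).
Iteration 2: join on emp_id=3 -> Alice (id 3, boss_id=1, lev 2).
Iteration 3: join on emp_id=1 -> Sara (id 1, boss_id=NULL, lev 3).
Iteration 4: boss_id is NULL; no match; recursion stops.
Total rows emitted: 4.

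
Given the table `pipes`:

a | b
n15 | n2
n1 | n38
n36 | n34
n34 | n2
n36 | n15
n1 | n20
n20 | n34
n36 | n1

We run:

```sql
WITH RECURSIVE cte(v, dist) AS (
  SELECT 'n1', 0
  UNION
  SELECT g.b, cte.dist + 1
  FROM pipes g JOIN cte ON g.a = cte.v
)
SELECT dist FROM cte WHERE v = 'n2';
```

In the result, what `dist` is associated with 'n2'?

3

Base: (n1, dist=0).
Iteration 1: edges from {n1} -> (n20, dist=1), (n38, dist=1).
Iteration 2: edges from {n20,n38} -> (n34, dist=2).
Iteration 3: edges from {n34} -> (n2, dist=3).
Iteration 4: no outgoing edges from {n2}; recursion stops.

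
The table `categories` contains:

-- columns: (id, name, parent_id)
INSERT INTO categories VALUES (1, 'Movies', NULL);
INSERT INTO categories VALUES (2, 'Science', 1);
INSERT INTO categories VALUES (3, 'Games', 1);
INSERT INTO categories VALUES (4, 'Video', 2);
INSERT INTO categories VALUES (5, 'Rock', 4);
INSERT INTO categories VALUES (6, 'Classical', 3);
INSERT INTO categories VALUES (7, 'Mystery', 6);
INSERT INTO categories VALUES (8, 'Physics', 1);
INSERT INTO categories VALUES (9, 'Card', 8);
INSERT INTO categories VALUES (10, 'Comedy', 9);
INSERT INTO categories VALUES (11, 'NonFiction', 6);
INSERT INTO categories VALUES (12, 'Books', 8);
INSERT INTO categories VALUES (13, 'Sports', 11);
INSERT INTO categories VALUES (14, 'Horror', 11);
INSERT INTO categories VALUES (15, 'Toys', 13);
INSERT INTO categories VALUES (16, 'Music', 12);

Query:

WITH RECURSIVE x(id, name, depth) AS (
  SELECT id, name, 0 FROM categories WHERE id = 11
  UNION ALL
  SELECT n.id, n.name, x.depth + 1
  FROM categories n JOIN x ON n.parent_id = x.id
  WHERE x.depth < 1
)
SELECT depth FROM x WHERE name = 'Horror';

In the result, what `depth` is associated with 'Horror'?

1

Base: id=11 (NonFiction) at depth 0.
Iteration 1: rows with parent_id in {11} -> Sports (id 13, depth 1), Horror (id 14, depth 1).
Iteration 2: depth < 1 fails for all current rows; recursion stops.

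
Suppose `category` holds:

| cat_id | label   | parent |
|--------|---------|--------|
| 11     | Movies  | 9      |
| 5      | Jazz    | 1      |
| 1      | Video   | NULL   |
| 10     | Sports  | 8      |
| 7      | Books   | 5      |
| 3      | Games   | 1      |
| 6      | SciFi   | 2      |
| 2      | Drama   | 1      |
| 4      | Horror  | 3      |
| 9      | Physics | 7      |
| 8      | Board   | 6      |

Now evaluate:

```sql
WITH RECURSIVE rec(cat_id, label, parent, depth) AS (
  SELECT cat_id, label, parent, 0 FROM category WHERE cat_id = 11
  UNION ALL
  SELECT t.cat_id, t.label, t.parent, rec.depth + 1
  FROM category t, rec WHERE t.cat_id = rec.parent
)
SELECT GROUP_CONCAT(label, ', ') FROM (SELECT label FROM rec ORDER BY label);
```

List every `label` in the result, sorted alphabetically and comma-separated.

Books, Jazz, Movies, Physics, Video

Base: cat_id=11 (Movies), parent=9, depth 0.
Iteration 1: join on cat_id=9 -> Physics (id 9, parent=7, depth 1).
Iteration 2: join on cat_id=7 -> Books (id 7, parent=5, depth 2).
Iteration 3: join on cat_id=5 -> Jazz (id 5, parent=1, depth 3).
Iteration 4: join on cat_id=1 -> Video (id 1, parent=NULL, depth 4).
Iteration 5: parent is NULL; no match; recursion stops.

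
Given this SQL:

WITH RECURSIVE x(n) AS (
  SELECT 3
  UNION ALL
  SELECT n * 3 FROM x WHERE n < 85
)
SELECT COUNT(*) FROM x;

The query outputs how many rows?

5

Base: n=3.
Iteration 1: 3 < 85 holds -> n = 3 * 3 = 9.
Iteration 2: 9 < 85 holds -> n = 9 * 3 = 27.
Iteration 3: 27 < 85 holds -> n = 27 * 3 = 81.
Iteration 4: 81 < 85 holds -> n = 81 * 3 = 243.
Iteration 5: 243 < 85 fails; recursion stops.
Total rows emitted: 5.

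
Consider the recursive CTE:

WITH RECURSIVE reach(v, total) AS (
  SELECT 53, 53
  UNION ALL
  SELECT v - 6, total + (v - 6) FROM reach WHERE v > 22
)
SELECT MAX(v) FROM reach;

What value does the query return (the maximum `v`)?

53

Base: v=53, total=53.
Iteration 1: 53 > 22 holds -> v = 53 - 6 = 47, total = 53 + 47 = 100.
Iteration 2: 47 > 22 holds -> v = 47 - 6 = 41, total = 100 + 41 = 141.
Iteration 3: 41 > 22 holds -> v = 41 - 6 = 35, total = 141 + 35 = 176.
Iteration 4: 35 > 22 holds -> v = 35 - 6 = 29, total = 176 + 29 = 205.
Iteration 5: 29 > 22 holds -> v = 29 - 6 = 23, total = 205 + 23 = 228.
Iteration 6: 23 > 22 holds -> v = 23 - 6 = 17, total = 228 + 17 = 245.
Iteration 7: 17 > 22 fails; recursion stops.
v values: 53, 47, 41, 35, 29, 23, 17; the maximum is 53.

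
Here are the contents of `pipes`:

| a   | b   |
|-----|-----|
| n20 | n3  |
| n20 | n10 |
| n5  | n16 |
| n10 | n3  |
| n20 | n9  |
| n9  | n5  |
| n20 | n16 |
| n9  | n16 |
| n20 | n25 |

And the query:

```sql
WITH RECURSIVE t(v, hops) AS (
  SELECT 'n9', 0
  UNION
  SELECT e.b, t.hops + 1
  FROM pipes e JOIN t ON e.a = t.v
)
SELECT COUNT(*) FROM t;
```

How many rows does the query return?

4

Base: (n9, hops=0).
Iteration 1: edges from {n9} -> (n16, hops=1), (n5, hops=1).
Iteration 2: edges from {n16,n5} -> (n16, hops=2).
Iteration 3: no outgoing edges from {n16}; recursion stops.
Total rows emitted: 4.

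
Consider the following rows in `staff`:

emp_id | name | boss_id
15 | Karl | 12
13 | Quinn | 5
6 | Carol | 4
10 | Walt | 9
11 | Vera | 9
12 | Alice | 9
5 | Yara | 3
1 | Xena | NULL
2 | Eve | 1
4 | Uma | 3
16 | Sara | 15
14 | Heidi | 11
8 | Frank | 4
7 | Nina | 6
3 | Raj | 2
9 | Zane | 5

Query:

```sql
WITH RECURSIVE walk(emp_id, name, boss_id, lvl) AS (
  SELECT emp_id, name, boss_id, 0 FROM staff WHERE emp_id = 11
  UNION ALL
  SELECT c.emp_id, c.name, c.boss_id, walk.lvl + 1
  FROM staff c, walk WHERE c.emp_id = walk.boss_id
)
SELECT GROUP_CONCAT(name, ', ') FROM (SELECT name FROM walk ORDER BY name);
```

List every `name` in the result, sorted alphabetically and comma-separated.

Eve, Raj, Vera, Xena, Yara, Zane

Base: emp_id=11 (Vera), boss_id=9, lvl 0.
Iteration 1: join on emp_id=9 -> Zane (id 9, boss_id=5, lvl 1).
Iteration 2: join on emp_id=5 -> Yara (id 5, boss_id=3, lvl 2).
Iteration 3: join on emp_id=3 -> Raj (id 3, boss_id=2, lvl 3).
Iteration 4: join on emp_id=2 -> Eve (id 2, boss_id=1, lvl 4).
Iteration 5: join on emp_id=1 -> Xena (id 1, boss_id=NULL, lvl 5).
Iteration 6: boss_id is NULL; no match; recursion stops.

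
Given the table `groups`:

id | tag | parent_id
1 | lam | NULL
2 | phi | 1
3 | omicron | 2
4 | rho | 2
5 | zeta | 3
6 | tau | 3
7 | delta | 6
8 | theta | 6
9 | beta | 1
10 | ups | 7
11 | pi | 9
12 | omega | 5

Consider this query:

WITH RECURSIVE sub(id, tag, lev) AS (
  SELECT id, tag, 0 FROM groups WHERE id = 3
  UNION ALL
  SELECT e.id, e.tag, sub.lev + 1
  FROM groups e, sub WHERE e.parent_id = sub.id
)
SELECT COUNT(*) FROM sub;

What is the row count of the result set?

Base: id=3 (omicron) at lev 0.
Iteration 1: rows with parent_id in {3} -> zeta (id 5, lev 1), tau (id 6, lev 1).
Iteration 2: rows with parent_id in {5,6} -> delta (id 7, lev 2), theta (id 8, lev 2), omega (id 12, lev 2).
Iteration 3: rows with parent_id in {7,8,12} -> ups (id 10, lev 3).
Iteration 4: no rows with parent_id in {10}; recursion stops.
Total rows emitted: 7.

7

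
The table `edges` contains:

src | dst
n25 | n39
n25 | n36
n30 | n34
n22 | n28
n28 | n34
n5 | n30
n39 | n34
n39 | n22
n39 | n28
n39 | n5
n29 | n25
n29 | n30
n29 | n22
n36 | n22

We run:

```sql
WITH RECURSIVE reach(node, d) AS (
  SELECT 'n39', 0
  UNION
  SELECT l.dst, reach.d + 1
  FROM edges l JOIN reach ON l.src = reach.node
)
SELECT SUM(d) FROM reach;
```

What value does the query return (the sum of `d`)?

Base: (n39, d=0).
Iteration 1: edges from {n39} -> (n22, d=1), (n28, d=1), (n34, d=1), (n5, d=1).
Iteration 2: edges from {n22,n28,n34,n5} -> (n28, d=2), (n30, d=2), (n34, d=2).
Iteration 3: edges from {n28,n30,n34} -> (n34, d=3). [UNION drops 1 duplicate row(s)]
Iteration 4: no outgoing edges from {n34}; recursion stops.
SUM(d) = 0 + 1 + 1 + 1 + 1 + 2 + 2 + 2 + 3 = 13.

13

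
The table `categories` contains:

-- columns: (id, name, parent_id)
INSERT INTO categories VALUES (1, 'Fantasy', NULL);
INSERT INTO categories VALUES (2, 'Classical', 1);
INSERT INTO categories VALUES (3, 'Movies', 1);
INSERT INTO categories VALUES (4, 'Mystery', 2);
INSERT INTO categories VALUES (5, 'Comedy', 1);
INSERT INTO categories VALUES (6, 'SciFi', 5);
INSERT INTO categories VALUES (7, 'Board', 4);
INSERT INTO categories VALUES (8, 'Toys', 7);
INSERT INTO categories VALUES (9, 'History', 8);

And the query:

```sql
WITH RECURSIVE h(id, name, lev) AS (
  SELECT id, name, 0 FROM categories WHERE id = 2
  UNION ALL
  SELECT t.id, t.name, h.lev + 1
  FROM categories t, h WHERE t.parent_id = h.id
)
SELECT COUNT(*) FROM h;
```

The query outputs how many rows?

5

Base: id=2 (Classical) at lev 0.
Iteration 1: rows with parent_id in {2} -> Mystery (id 4, lev 1).
Iteration 2: rows with parent_id in {4} -> Board (id 7, lev 2).
Iteration 3: rows with parent_id in {7} -> Toys (id 8, lev 3).
Iteration 4: rows with parent_id in {8} -> History (id 9, lev 4).
Iteration 5: no rows with parent_id in {9}; recursion stops.
Total rows emitted: 5.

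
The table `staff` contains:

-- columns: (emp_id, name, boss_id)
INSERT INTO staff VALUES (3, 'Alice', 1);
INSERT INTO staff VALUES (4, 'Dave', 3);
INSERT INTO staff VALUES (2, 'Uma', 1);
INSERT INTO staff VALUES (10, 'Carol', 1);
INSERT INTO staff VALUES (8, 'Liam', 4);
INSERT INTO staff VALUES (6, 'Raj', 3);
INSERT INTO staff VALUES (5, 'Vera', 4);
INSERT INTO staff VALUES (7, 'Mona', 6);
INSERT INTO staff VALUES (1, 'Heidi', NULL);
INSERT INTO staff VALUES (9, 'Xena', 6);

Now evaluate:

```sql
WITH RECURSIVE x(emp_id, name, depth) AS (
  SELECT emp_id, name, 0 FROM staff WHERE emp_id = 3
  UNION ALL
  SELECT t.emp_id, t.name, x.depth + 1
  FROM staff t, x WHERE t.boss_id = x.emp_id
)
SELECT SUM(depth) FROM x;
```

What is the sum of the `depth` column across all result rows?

Base: emp_id=3 (Alice) at depth 0.
Iteration 1: rows with boss_id in {3} -> Dave (id 4, depth 1), Raj (id 6, depth 1).
Iteration 2: rows with boss_id in {4,6} -> Vera (id 5, depth 2), Mona (id 7, depth 2), Liam (id 8, depth 2), Xena (id 9, depth 2).
Iteration 3: no rows with boss_id in {5,7,8,9}; recursion stops.
SUM(depth) = 0 + 1 + 1 + 2 + 2 + 2 + 2 = 10.

10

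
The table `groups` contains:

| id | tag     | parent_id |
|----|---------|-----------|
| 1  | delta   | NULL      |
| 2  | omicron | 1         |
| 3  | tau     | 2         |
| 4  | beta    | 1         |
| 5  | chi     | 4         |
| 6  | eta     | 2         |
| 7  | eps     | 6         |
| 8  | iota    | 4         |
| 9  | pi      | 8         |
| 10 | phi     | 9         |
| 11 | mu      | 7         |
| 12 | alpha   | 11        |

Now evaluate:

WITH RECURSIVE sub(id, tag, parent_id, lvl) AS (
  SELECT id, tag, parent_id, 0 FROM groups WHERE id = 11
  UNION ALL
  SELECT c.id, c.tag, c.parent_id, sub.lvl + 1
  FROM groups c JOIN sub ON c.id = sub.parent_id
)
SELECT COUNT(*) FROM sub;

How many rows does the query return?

Base: id=11 (mu), parent_id=7, lvl 0.
Iteration 1: join on id=7 -> eps (id 7, parent_id=6, lvl 1).
Iteration 2: join on id=6 -> eta (id 6, parent_id=2, lvl 2).
Iteration 3: join on id=2 -> omicron (id 2, parent_id=1, lvl 3).
Iteration 4: join on id=1 -> delta (id 1, parent_id=NULL, lvl 4).
Iteration 5: parent_id is NULL; no match; recursion stops.
Total rows emitted: 5.

5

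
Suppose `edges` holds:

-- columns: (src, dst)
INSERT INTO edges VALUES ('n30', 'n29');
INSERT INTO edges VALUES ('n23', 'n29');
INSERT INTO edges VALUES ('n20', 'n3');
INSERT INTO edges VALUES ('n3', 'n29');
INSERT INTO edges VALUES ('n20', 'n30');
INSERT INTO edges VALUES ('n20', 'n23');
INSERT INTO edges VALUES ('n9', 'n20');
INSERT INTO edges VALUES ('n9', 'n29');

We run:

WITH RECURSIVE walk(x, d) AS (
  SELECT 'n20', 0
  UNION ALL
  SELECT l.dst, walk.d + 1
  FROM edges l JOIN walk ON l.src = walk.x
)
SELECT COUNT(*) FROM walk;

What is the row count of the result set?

7

Base: (n20, d=0).
Iteration 1: edges from {n20} -> (n23, d=1), (n3, d=1), (n30, d=1).
Iteration 2: edges from {n23,n3,n30} -> (n29, d=2) x3. [UNION ALL keeps all 3 new rows, including repeats]
Iteration 3: no outgoing edges from {n29}; recursion stops.
Total rows emitted: 7.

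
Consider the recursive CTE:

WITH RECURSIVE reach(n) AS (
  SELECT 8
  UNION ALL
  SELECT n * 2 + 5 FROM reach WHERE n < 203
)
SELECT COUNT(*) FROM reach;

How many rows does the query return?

Base: n=8.
Iteration 1: 8 < 203 holds -> n = 8 * 2 + 5 = 21.
Iteration 2: 21 < 203 holds -> n = 21 * 2 + 5 = 47.
Iteration 3: 47 < 203 holds -> n = 47 * 2 + 5 = 99.
Iteration 4: 99 < 203 holds -> n = 99 * 2 + 5 = 203.
Iteration 5: 203 < 203 fails; recursion stops.
Total rows emitted: 5.

5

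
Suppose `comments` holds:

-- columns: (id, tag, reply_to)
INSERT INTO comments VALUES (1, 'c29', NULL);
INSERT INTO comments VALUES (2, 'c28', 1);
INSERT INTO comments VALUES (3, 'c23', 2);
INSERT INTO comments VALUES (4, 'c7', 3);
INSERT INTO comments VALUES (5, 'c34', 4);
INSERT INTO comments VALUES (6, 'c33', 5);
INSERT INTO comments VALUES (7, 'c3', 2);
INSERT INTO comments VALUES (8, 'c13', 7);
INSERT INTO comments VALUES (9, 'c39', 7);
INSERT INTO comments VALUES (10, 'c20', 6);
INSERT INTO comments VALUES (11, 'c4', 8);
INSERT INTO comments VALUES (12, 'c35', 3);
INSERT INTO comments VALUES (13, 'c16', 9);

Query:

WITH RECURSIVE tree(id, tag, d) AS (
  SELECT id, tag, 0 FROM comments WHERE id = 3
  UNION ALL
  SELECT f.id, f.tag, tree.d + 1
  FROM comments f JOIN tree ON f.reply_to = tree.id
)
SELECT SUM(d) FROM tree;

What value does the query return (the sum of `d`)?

Base: id=3 (c23) at d 0.
Iteration 1: rows with reply_to in {3} -> c7 (id 4, d 1), c35 (id 12, d 1).
Iteration 2: rows with reply_to in {4,12} -> c34 (id 5, d 2).
Iteration 3: rows with reply_to in {5} -> c33 (id 6, d 3).
Iteration 4: rows with reply_to in {6} -> c20 (id 10, d 4).
Iteration 5: no rows with reply_to in {10}; recursion stops.
SUM(d) = 0 + 1 + 1 + 2 + 3 + 4 = 11.

11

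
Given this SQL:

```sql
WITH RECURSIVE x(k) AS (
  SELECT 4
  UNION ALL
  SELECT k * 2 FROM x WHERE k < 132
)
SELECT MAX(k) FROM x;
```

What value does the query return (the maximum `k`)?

256

Base: k=4.
Iteration 1: 4 < 132 holds -> k = 4 * 2 = 8.
Iteration 2: 8 < 132 holds -> k = 8 * 2 = 16.
Iteration 3: 16 < 132 holds -> k = 16 * 2 = 32.
Iteration 4: 32 < 132 holds -> k = 32 * 2 = 64.
Iteration 5: 64 < 132 holds -> k = 64 * 2 = 128.
Iteration 6: 128 < 132 holds -> k = 128 * 2 = 256.
Iteration 7: 256 < 132 fails; recursion stops.
k values: 4, 8, 16, 32, 64, 128, 256; the maximum is 256.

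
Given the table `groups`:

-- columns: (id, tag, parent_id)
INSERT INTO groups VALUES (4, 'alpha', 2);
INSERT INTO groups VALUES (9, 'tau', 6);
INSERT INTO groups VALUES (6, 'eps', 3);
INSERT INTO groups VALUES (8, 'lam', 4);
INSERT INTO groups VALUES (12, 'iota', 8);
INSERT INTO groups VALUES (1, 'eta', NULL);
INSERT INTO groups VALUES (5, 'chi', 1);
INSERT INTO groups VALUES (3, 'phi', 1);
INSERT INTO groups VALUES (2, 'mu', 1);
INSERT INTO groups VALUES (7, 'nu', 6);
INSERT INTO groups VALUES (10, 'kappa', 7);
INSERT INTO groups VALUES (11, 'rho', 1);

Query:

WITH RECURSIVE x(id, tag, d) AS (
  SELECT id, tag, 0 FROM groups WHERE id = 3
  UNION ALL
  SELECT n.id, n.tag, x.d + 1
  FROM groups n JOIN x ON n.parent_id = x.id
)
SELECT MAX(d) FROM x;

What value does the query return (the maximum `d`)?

3

Base: id=3 (phi) at d 0.
Iteration 1: rows with parent_id in {3} -> eps (id 6, d 1).
Iteration 2: rows with parent_id in {6} -> nu (id 7, d 2), tau (id 9, d 2).
Iteration 3: rows with parent_id in {7,9} -> kappa (id 10, d 3).
Iteration 4: no rows with parent_id in {10}; recursion stops.
d values: 0, 1, 2, 2, 3; the maximum is 3.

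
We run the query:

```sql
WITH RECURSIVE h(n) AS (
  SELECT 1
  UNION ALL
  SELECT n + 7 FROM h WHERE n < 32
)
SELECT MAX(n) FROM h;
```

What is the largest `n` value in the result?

36

Base: n=1.
Iteration 1: 1 < 32 holds -> n = 1 + 7 = 8.
Iteration 2: 8 < 32 holds -> n = 8 + 7 = 15.
Iteration 3: 15 < 32 holds -> n = 15 + 7 = 22.
Iteration 4: 22 < 32 holds -> n = 22 + 7 = 29.
Iteration 5: 29 < 32 holds -> n = 29 + 7 = 36.
Iteration 6: 36 < 32 fails; recursion stops.
n values: 1, 8, 15, 22, 29, 36; the maximum is 36.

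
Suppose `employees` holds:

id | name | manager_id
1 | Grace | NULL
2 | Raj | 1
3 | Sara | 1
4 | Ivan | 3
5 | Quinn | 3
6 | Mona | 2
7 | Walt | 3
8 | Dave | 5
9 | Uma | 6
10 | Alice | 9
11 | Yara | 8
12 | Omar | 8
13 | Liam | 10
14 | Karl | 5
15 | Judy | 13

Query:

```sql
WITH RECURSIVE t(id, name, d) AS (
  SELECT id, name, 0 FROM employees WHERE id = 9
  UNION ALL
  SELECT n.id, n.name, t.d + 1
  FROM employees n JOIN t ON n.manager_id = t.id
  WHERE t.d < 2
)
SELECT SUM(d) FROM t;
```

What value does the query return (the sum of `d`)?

Base: id=9 (Uma) at d 0.
Iteration 1: rows with manager_id in {9} -> Alice (id 10, d 1).
Iteration 2: rows with manager_id in {10} -> Liam (id 13, d 2).
Iteration 3: d < 2 fails for all current rows; recursion stops.
SUM(d) = 0 + 1 + 2 = 3.

3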